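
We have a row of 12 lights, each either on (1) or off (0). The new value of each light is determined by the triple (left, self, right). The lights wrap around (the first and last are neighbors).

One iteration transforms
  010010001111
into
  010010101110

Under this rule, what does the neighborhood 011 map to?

1

At position 8 the neighborhood is 011; the next row has 1 there.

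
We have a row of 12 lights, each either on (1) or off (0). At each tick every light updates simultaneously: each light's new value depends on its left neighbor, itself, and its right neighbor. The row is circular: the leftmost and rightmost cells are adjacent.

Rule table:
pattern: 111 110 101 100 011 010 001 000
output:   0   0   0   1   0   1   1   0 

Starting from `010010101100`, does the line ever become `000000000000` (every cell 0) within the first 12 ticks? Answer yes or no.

yes

111110100010
000000110110
000001000001
100011100011
010100010100
110110110110
000000000000
all cells are 0 at tick 7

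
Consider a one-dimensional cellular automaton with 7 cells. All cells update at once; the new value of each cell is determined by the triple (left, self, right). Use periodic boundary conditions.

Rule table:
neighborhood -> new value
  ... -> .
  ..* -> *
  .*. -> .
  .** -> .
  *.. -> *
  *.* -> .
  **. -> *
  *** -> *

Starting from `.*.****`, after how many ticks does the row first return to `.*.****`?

tick 1: ....***
tick 2: *..*.**
tick 3: ***...*
tick 4: ****.*.
tick 5: .***...
tick 6: *.***..
tick 7: ...****
tick 8: *.*.***
tick 9: *....**
tick 10: **..*.*
tick 11: ****...
tick 12: .****.*
tick 13: ..***..
tick 14: .*.***.
tick 15: *...***
tick 16: **.*.**
tick 17: **....*
tick 18: ***..*.
tick 19: .****..
tick 20: *.****.
tick 21: ...***.
tick 22: ..*.***
tick 23: **...**
tick 24: ***.*.*
tick 25: ***....
tick 26: .***..*
tick 27: ..****.
tick 28: .*.****

28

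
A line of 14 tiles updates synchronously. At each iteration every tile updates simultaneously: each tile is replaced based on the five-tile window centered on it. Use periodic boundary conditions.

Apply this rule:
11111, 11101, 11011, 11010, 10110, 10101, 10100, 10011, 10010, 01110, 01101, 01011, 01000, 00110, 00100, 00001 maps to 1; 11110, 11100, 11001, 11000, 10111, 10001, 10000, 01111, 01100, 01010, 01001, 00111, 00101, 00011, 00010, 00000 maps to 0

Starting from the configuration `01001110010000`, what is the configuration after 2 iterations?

01010101010010

01010100111001
01010101010010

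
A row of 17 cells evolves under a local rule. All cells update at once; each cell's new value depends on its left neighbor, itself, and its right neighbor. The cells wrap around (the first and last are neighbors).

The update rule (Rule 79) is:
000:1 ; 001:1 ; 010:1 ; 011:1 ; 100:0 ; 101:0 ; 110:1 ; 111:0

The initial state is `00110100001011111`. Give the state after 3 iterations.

iteration 1: 01110101111010001
iteration 2: 01010101001010111
iteration 3: 01010101011010101

01010101011010101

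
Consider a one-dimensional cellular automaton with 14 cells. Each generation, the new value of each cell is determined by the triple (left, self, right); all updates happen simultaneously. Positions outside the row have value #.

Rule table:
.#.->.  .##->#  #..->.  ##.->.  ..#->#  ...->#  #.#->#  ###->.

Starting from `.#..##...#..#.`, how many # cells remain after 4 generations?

#..##..##..#.#
..##..##..#.##
.##..##..#.##.
##..##..#.##.#
count of #: 8

8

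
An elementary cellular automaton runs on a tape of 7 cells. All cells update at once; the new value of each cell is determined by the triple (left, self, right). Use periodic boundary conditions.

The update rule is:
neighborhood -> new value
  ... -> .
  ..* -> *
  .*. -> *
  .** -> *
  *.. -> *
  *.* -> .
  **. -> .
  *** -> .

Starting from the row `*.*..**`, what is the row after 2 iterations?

.**...*

iteration 1: ..****.
iteration 2: .**...*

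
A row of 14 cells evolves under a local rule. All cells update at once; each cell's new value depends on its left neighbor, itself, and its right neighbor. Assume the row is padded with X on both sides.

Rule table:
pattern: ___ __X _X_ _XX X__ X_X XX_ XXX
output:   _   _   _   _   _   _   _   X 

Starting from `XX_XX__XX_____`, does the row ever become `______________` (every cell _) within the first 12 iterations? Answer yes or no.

X_____________
______________
all cells are _ at iteration 2

yes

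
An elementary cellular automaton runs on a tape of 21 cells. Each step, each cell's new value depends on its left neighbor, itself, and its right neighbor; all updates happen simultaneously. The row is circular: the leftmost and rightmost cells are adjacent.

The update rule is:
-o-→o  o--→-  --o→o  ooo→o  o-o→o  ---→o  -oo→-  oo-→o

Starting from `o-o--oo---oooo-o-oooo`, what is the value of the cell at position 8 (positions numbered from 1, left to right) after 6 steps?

step 1: ooo-o-o-oo-oooooo-ooo
step 2: oooooooo-oo-oooooo-oo
step 3: ooooooooo-oo-oooooo-o
step 4: oooooooooo-oo-oooooo-
step 5: -oooooooooo-oo-oooooo
step 6: o-oooooooooo-oo-ooooo
position 8 holds o

o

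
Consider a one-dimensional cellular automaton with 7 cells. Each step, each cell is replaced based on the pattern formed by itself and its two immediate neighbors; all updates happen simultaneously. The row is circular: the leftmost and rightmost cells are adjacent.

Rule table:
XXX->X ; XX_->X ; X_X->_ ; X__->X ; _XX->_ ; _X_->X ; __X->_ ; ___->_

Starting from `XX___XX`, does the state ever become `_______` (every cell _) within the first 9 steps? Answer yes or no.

XXX___X
XXXX___
_XXXX__
__XXXX_
___XXXX
X___XXX
XX___XX  (repeats step 0; period 7)
step 9: XXXX___
step 9 is XXXX___, still not uniform _

no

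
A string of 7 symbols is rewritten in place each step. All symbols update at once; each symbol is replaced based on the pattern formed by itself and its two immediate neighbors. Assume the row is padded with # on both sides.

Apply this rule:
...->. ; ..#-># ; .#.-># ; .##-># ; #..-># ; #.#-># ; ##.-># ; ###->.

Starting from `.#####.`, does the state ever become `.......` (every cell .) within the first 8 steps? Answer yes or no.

yes

step 1: ##...##
step 2: .##.##.
step 3: #######
step 4: .......
all cells are . at step 4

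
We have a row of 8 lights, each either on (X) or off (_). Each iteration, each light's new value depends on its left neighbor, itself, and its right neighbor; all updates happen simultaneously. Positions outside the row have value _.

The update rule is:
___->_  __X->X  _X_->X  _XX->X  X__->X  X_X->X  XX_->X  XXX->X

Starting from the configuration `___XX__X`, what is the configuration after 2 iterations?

__XXXXXX
_XXXXXXX

_XXXXXXX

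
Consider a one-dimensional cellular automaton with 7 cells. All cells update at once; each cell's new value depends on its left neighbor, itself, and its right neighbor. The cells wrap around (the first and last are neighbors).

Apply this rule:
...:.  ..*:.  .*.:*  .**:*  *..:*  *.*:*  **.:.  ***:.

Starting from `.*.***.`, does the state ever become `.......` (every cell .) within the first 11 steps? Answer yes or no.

.***..*
**..*.*
..*.***
*.***..
***..*.
*..*.**
.*.***.  (repeats step 0; period 7)
step 11: *.***..
step 11 is *.***.., still not uniform .

no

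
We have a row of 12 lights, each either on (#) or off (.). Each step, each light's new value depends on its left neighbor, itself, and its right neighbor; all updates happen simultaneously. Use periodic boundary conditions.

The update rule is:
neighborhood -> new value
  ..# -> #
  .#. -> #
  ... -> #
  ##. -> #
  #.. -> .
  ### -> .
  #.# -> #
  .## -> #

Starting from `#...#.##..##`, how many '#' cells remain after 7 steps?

#.######.##.
###....#####
..#.####....
#####..#.###
....#.####..
#######..#.#
......#.####
count of #: 5

5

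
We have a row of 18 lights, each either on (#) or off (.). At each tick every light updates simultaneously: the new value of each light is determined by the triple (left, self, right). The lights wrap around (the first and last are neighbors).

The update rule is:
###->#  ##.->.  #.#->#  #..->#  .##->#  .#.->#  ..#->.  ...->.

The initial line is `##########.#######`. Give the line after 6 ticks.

####.#############

#########.########
########.#########
#######.##########
######.###########
#####.############
####.#############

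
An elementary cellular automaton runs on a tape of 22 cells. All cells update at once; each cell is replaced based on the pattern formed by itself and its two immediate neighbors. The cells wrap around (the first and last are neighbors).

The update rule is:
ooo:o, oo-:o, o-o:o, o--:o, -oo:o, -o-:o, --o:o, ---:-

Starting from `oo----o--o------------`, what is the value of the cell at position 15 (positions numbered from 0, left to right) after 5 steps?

-

ooo--oooooo----------o
oooooooooooo--------oo
ooooooooooooo------ooo
oooooooooooooo----oooo
ooooooooooooooo--ooooo
position 15 holds -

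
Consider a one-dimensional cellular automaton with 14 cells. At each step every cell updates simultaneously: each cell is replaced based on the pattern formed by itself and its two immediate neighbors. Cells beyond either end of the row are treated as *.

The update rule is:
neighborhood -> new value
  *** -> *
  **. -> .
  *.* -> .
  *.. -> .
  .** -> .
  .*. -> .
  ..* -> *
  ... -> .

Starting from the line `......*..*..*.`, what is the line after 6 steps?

.....*..*..*..
....*..*..*..*
...*..*..*..*.
..*..*..*..*..
.*..*..*..*..*
...*..*..*..*.

...*..*..*..*.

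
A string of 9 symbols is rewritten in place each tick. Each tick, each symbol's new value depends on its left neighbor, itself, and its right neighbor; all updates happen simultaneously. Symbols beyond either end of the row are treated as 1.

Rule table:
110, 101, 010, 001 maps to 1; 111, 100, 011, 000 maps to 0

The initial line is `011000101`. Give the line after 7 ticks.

101001110
111010011
001110100
010011101
110100110
011101011
100111100

100111100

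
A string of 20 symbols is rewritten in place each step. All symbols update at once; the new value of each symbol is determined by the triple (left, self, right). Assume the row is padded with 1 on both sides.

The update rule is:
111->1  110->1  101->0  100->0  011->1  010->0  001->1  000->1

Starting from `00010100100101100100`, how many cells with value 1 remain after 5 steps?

16

01100001001001101001
01101110010011100011
01101110100111101111
01101110001111101111
01101110111111101111
count of 1: 16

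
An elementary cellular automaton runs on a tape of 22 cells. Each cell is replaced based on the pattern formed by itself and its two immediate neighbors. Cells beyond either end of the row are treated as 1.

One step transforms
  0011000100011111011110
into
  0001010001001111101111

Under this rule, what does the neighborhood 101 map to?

1

At position 16 the neighborhood is 101; the next row has 1 there.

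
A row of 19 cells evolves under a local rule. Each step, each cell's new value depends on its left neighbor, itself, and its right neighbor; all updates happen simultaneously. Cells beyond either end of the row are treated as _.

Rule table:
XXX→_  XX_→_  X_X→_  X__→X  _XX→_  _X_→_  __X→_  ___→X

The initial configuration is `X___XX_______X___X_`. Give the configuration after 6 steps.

step 1: _XX___XXXXXX__XX__X
step 2: ___XX_______X___X__
step 3: XX___XXXXXX__XX__XX
step 4: __XX_______X___X___
step 5: X___XXXXXX__XX__XXX
step 6: _XX_______X___X____

_XX_______X___X____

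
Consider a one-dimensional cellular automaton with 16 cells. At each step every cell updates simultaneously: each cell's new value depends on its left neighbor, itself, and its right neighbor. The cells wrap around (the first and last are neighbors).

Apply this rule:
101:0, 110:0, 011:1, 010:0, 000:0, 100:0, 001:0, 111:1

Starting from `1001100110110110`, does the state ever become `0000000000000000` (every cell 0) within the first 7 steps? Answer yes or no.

yes

0001000100100100
0000000000000000
all cells are 0 at step 2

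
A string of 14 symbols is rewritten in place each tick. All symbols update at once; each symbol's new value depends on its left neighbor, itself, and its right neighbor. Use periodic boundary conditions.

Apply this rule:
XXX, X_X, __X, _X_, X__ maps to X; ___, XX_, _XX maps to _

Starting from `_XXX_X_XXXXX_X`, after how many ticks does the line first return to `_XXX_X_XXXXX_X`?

X_X_XXX_XXX_XX
_XXX_X_X_X_X_X
X_X_XXXXXXXXXX
_XXX_XXXXXXXXX
X_X_X_XXXXXXX_
XXXXXX_XXXXX_X
XXXXX_X_XXX_X_
_XXX_XXX_X_XXX
X_X_X_X_XXX_X_
XXXXXXXX_X_XXX
XXXXXXX_XXX_XX
XXXXXX_X_X_X_X
XXXXX_XXXXXXX_
_XXX_X_XXXXX_X

14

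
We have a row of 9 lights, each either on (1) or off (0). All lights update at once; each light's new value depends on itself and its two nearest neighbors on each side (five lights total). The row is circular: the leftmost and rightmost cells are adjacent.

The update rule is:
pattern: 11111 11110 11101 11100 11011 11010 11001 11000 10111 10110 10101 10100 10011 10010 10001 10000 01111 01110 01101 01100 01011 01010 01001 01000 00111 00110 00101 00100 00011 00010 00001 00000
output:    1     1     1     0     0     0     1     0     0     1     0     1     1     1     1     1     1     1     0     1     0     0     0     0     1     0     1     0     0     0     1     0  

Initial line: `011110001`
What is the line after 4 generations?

001011001

generation 1: 001100101
generation 2: 010111101
generation 3: 000011100
generation 4: 001011001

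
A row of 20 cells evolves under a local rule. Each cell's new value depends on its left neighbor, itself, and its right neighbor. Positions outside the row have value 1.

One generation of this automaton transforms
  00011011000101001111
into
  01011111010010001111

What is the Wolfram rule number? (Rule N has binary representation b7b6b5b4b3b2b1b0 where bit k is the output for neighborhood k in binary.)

233

position 17: 111 → 1  (bit 7 = 1)
position 4: 110 → 1  (bit 6 = 1)
position 5: 101 → 1  (bit 5 = 1)
position 0: 100 → 0  (bit 4 = 0)
position 3: 011 → 1  (bit 3 = 1)
position 11: 010 → 0  (bit 2 = 0)
position 2: 001 → 0  (bit 1 = 0)
position 1: 000 → 1  (bit 0 = 1)
bits b7..b0 = 11101001 = 233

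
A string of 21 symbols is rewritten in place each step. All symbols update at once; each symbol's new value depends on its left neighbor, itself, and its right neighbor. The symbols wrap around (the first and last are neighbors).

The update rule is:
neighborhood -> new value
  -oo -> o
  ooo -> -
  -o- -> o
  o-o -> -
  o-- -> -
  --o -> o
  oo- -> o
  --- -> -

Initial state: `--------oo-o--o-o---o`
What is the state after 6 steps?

-------ooo-o-oo-o--oo
------oo-o-o-oo-o-ooo
-----ooo-o-o-oo-o-o-o
----oo-o-o-o-oo-o-o-o
---ooo-o-o-o-oo-o-o-o
--oo-o-o-o-o-oo-o-o-o

--oo-o-o-o-o-oo-o-o-o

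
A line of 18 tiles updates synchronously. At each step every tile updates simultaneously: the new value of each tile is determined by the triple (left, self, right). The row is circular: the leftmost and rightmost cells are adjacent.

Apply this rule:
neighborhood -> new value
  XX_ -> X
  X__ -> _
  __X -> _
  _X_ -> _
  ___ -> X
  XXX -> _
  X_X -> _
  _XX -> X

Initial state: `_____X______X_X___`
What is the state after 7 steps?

XXXX___XXXX_____XX
___X_X_X__X_XXX_X_
XX__________X_X___
XX_XXXXXXXX_____X_
XX_X______X_XXX___
XX___XXXX___X_X_X_
XX_X_X__X_X_______

XX_X_X__X_X_______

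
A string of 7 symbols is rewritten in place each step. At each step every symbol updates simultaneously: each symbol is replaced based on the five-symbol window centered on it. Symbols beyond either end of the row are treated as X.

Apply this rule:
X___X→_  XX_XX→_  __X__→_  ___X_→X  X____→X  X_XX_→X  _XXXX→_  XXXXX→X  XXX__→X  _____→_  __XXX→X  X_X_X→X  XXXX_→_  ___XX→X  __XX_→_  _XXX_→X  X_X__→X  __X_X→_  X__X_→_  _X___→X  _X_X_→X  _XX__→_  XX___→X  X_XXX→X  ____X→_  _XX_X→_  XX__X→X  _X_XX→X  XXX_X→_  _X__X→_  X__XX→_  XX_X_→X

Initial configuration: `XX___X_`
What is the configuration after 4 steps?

step 1: _XX_X_X
step 2: _X_XXXX
step 3: XXXX_XX
step 4: XX___X_

XX___X_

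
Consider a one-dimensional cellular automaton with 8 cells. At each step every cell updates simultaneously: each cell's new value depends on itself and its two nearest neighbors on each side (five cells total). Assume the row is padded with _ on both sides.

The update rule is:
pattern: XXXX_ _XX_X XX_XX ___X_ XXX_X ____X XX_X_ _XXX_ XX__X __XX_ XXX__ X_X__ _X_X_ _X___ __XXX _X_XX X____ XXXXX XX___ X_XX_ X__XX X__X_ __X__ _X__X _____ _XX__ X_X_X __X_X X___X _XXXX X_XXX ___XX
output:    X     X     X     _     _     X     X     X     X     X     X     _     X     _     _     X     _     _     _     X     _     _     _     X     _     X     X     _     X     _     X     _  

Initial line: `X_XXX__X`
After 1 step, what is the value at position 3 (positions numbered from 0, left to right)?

X

_XXXXX__
position 3 holds X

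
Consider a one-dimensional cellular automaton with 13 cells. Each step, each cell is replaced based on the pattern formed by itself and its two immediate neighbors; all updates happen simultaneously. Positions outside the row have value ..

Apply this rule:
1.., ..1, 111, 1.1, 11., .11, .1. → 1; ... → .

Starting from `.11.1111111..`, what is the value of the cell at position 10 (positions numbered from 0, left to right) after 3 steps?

step 1: 111111111111.
step 2: 1111111111111
step 3: 1111111111111
position 10 holds 1

1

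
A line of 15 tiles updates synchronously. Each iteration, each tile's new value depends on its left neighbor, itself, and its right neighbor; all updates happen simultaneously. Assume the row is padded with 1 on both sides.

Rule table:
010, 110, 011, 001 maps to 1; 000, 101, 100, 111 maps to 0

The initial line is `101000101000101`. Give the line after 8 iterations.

101001101001101
101011101011101
101010101010101
101010101010101  (fixed point — unchanged through iteration 8)

101010101010101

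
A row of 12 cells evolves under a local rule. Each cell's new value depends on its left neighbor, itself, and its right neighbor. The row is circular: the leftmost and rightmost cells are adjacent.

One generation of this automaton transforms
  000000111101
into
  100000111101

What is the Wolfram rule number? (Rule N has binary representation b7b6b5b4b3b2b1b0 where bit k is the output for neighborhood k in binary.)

220

position 7: 111 → 1  (bit 7 = 1)
position 9: 110 → 1  (bit 6 = 1)
position 10: 101 → 0  (bit 5 = 0)
position 0: 100 → 1  (bit 4 = 1)
position 6: 011 → 1  (bit 3 = 1)
position 11: 010 → 1  (bit 2 = 1)
position 5: 001 → 0  (bit 1 = 0)
position 1: 000 → 0  (bit 0 = 0)
bits b7..b0 = 11011100 = 220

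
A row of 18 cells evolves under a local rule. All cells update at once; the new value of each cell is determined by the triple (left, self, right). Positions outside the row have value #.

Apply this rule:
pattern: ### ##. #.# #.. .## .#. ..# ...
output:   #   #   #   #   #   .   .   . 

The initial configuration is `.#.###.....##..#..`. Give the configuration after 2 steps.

#.#####....###..#.
########...####..#

########...####..#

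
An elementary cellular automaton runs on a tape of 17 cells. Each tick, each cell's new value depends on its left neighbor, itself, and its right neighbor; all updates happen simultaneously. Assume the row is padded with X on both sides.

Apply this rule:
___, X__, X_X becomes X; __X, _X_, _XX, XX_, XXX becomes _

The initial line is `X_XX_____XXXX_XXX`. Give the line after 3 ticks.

_X__XXXX_____X___
X_X_____XXXX__XX_
_X_XXXX_____X___X

_X_XXXX_____X___X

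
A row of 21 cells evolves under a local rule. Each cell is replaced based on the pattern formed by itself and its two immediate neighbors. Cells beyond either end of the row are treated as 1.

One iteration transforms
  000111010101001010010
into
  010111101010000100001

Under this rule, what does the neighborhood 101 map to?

1

At position 6 the neighborhood is 101; the next row has 1 there.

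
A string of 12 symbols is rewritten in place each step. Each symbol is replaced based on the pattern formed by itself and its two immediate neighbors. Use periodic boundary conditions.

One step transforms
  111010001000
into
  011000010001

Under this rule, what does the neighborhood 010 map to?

At position 4 the neighborhood is 010; the next row has 0 there.

0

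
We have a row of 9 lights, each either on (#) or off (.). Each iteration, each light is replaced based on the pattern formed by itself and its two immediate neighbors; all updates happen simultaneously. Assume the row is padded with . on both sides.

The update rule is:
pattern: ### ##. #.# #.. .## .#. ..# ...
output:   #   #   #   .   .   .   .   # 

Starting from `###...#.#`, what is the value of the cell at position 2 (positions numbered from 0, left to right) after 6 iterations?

#

.##.#..#.
..##.....
#..#.####
....#.###
###..#.##
.##...#.#
position 2 holds #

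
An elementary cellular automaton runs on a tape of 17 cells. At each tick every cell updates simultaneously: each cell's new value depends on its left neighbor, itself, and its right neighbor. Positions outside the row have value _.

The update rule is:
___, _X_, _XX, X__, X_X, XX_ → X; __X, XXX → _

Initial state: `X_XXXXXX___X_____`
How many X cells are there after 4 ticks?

XXX____XXX_XXXXXX
X_XXXX_X_XXX____X
XXX__XXXXX_XXXX_X
X_XX_X___XXX__XXX
count of X: 10

10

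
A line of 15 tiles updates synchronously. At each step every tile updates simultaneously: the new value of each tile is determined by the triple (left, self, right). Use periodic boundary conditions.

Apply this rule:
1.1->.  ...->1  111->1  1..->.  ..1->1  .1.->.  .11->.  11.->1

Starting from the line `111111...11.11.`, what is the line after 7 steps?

.111..11...1111

.11111.11.1..1.
1.1111..1...1..
...111.1..11..1
.11.11...1.1.1.
1.1..1.11......
....1...1.11111
.111..11...1111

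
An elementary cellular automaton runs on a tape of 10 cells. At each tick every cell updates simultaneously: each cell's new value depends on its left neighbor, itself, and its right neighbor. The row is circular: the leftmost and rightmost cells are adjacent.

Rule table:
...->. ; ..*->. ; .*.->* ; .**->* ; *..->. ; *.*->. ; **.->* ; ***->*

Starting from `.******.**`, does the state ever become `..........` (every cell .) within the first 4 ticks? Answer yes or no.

.******.**  (fixed point — unchanged through tick 4)
tick 4 is .******.**, still not uniform .

no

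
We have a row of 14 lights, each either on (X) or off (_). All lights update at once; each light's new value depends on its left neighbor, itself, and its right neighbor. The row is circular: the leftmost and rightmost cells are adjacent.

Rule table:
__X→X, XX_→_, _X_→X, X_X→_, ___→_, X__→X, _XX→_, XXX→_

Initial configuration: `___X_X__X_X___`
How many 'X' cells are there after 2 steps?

2

__XX_XXXX_XX__
_X__________X_
count of X: 2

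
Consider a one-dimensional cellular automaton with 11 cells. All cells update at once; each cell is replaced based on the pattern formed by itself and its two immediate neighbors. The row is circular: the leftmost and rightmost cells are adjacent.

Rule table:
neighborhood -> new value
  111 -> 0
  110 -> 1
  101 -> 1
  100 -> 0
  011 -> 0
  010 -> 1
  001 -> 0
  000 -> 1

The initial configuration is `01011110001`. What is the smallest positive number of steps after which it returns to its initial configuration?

11100010101
00101011110
10111100010
11000101011
01010111100
01111000101
10001010111
10101111000
11110001010
00010101111
01011110001

11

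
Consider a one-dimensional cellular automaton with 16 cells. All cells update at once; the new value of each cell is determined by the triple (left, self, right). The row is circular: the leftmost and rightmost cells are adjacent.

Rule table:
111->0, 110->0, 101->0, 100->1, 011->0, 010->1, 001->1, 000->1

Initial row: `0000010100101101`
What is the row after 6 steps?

0000000000011110

1111110111100001
0000000000011110
1111111111100001
0000000000011110  (repeats step 2; period 2)
step 6: 0000000000011110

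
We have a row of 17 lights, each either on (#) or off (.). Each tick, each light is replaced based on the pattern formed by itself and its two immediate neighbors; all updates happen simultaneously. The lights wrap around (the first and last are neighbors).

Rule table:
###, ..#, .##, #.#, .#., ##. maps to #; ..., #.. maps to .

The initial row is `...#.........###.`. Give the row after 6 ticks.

####...##########

tick 1: ..##........####.
tick 2: .###.......#####.
tick 3: ####......######.
tick 4: ####.....########
tick 5: ####....#########
tick 6: ####...##########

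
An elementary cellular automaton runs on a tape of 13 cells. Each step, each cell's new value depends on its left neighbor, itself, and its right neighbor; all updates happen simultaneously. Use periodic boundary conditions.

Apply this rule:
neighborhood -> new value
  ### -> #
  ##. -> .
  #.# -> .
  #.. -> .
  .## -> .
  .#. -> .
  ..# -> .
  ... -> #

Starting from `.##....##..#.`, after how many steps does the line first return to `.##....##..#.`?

step 1: ....##.......
step 2: ###....######
step 3: ##..##..#####
step 4: #........####
step 5: ..######..###
step 6: ...####....#.
step 7: ##..##..##...
step 8: ...........#.
step 9: ##########...
step 10: .########..#.
step 11: ..######.....
step 12: #..####..####
step 13: ....##....###
step 14: .##....##..#.

14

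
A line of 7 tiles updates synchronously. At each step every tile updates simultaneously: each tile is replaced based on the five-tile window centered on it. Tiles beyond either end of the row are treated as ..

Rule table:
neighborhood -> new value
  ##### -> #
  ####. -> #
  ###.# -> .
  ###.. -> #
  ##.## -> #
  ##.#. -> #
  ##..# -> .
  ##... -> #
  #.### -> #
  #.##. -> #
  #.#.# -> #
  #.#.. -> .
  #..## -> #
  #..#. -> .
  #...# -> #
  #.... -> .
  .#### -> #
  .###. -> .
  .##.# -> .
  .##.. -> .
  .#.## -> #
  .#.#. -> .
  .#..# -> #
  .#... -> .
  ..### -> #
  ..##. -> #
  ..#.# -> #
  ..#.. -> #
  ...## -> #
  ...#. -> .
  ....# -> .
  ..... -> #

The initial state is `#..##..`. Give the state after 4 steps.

####.#.
###.#..
#..#...
##.#..#

##.#..#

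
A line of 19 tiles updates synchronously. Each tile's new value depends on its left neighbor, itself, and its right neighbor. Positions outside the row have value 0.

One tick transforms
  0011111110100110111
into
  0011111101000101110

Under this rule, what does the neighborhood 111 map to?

1

At position 3 the neighborhood is 111; the next row has 1 there.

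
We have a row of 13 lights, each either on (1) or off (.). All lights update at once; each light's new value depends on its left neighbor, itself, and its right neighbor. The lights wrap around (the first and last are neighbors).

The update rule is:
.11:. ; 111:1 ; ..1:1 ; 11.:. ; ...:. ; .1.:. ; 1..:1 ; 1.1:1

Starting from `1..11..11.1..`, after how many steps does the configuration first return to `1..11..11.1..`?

.11..11..1.11
1..11..11.1..

2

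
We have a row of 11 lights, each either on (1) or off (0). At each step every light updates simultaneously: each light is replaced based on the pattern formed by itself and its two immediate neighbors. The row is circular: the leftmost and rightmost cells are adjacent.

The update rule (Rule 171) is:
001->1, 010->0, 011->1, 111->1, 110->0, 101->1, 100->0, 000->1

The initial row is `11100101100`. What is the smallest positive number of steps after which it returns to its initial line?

11001011001
10010110011
00101100111
01011001110
10110011100
01100111001
11001110010
10011100101
00111001011
01110010110
11100101100

11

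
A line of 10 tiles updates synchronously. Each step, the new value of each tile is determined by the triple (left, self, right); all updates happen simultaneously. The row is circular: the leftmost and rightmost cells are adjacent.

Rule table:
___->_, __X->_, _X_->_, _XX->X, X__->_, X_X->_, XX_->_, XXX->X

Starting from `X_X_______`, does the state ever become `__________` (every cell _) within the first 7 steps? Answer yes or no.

__________
all cells are _ at step 1

yes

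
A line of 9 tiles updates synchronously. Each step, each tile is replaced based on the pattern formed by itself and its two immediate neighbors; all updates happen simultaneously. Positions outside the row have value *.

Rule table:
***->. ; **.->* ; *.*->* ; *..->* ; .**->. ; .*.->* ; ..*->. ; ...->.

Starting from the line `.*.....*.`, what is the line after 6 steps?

step 1: ***....**
step 2: ..**.....
step 3: *..**....
step 4: **..**...
step 5: .**..**..
step 6: *.**..**.

*.**..**.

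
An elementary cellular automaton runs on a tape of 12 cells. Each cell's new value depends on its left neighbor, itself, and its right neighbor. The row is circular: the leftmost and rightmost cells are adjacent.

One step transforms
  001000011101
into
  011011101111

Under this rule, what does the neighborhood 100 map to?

0

At position 0 the neighborhood is 100; the next row has 0 there.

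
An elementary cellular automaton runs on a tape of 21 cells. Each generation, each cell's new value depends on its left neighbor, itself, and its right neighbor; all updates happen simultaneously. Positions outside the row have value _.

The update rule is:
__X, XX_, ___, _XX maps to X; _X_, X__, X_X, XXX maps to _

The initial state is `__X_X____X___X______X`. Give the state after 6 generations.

XX_XX_XX_X_X___X_XX_X

XX____XXX__XX__XXXXX_
XX_XXXX_X_XXX_XX___X_
XX_X__X___X_X_XX_XX__
XX___X__XX____XX_XX_X
XX_XX__XXX_XXXXX_XX__
XX_XX_XX_X_X___X_XX_X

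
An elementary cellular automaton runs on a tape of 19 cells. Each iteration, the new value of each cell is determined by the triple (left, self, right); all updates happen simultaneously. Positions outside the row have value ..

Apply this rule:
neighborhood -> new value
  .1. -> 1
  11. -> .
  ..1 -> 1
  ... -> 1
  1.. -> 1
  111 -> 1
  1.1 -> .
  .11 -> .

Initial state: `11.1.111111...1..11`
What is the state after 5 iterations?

1.....11..11111.11.

iteration 1: ...1..1111.111111..
iteration 2: 111111.11...1111.11
iteration 3: .1111....111.11....
iteration 4: 1.11.1111.1....1111
iteration 5: 1.....11..11111.11.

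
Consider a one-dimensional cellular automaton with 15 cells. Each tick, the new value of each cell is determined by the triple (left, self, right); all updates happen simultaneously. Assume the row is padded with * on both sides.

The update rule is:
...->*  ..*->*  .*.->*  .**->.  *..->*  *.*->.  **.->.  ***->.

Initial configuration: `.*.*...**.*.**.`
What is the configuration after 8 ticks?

.......********

.*.****...*....
.*.....********
.******........
.......********
*******........
.......********  (repeats tick 4; period 2)
tick 8: .......********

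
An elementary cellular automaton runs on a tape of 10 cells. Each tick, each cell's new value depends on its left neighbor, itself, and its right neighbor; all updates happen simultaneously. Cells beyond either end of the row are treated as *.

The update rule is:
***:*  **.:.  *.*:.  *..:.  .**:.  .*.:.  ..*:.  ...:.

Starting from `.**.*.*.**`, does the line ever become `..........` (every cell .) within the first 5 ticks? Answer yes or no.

yes

.........*
..........
all cells are . at tick 2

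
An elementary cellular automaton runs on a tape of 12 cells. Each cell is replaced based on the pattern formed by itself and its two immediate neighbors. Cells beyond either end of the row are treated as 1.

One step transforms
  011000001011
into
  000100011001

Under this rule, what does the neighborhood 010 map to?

1

At position 8 the neighborhood is 010; the next row has 1 there.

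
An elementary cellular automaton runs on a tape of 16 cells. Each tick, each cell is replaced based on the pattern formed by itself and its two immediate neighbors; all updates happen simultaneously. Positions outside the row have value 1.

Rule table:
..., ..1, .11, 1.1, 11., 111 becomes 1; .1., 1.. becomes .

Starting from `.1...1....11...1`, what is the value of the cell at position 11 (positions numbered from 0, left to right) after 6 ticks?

1

1..11..11111.111
1.111.1111111111
1111111111111111
1111111111111111  (fixed point — unchanged through tick 6)
position 11 holds 1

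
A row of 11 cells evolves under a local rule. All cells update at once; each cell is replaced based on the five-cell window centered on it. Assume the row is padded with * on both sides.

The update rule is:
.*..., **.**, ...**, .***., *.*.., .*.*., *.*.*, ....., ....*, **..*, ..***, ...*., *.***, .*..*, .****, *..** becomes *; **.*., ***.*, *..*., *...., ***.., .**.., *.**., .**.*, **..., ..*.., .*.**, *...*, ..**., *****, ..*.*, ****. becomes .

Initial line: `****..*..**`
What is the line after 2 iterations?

....*..****
..**.****..

..**.****..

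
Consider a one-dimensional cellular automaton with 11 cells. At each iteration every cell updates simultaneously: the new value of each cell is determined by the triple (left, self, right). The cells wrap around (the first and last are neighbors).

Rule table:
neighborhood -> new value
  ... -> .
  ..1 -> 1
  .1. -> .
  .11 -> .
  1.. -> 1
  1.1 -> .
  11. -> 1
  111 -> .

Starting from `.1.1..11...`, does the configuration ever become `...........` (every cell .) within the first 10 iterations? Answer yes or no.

1...11.11..
.1.1.1..111
......11..1
1....1.111.
.1..1....1.
1.11.1..1.1
1..1..11...
.11.11.11.1
..1..1..1..
.1.11.11.1.
iteration 10 is .1.11.11.1., still not uniform .

no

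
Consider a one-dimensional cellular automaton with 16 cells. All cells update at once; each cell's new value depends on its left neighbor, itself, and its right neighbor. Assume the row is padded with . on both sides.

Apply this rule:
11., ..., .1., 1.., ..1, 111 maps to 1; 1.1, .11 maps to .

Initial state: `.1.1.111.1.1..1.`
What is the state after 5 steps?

1.11.1.111.111.1

step 1: 11.1..11.1.11111
step 2: .1.111.1.1..1111
step 3: 11..11.1.111.111
step 4: .111.1.1..11..11
step 5: 1.11.1.111.111.1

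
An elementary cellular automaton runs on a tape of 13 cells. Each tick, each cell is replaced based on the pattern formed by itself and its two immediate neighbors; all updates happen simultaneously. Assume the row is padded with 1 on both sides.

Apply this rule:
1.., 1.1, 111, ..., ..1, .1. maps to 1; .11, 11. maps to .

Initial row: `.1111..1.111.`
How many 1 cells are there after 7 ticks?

8

tick 1: 1.11.1111.1.1
tick 2: .1..1.11.111.
tick 3: 111111..1.1.1
tick 4: 11111.111111.
tick 5: 1111.1.1111.1
tick 6: 111.111.11.1.
tick 7: 11.1.1.1..111
count of 1: 8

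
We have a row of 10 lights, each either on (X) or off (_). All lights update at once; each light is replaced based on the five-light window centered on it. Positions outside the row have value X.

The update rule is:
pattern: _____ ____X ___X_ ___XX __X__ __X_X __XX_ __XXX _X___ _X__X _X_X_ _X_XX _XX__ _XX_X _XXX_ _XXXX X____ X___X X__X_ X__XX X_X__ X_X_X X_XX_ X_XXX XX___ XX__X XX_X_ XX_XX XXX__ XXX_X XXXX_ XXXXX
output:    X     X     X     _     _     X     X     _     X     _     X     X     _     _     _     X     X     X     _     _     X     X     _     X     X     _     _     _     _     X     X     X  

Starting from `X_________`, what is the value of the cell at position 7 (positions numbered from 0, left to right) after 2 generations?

_XXXXXXXX_
_XXXXXXXX_
position 7 holds X

X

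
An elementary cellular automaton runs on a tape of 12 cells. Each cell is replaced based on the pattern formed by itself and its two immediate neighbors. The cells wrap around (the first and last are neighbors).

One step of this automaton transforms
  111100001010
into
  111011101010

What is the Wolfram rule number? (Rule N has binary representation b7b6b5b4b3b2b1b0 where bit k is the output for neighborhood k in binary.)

position 1: 111 → 1  (bit 7 = 1)
position 3: 110 → 0  (bit 6 = 0)
position 9: 101 → 0  (bit 5 = 0)
position 4: 100 → 1  (bit 4 = 1)
position 0: 011 → 1  (bit 3 = 1)
position 8: 010 → 1  (bit 2 = 1)
position 7: 001 → 0  (bit 1 = 0)
position 5: 000 → 1  (bit 0 = 1)
bits b7..b0 = 10011101 = 157

157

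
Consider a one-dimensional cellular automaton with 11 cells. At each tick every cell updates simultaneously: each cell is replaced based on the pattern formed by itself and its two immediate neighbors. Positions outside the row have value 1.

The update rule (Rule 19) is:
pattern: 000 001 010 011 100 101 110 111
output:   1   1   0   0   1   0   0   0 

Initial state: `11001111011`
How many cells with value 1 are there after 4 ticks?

9

tick 1: 00110000000
tick 2: 11001111111
tick 3: 00110000000  (repeats tick 1; period 2)
tick 4: 11001111111
count of 1: 9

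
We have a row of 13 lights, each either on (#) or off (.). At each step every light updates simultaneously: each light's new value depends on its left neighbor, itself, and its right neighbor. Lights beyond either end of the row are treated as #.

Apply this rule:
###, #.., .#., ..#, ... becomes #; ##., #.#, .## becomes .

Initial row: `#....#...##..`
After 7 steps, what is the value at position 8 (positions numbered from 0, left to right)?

.

.########..##
..######.##.#
##.####......
#...##.######
.###....#####
..#.####.####
###..##...###
position 8 holds .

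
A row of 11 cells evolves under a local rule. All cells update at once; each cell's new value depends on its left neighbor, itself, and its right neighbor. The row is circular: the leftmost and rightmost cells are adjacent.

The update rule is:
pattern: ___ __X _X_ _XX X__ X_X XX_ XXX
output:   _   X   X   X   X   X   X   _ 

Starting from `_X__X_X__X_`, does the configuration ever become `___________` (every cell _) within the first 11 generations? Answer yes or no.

yes

generation 1: XXXXXXXXXXX
generation 2: ___________
all cells are _ at generation 2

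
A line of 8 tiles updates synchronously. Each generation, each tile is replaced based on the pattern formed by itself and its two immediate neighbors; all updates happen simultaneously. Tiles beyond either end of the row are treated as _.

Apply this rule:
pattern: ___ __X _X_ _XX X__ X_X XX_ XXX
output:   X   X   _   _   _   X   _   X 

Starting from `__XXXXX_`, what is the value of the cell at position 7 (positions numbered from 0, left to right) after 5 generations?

XX_XXX__
__X_X__X
XX_X__X_
__X__X__
XX__X__X
position 7 holds X

X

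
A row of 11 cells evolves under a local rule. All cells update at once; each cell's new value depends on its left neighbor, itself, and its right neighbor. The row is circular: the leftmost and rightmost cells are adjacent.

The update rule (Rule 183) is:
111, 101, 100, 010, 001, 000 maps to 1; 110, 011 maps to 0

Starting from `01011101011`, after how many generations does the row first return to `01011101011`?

11101011100
01011101011

2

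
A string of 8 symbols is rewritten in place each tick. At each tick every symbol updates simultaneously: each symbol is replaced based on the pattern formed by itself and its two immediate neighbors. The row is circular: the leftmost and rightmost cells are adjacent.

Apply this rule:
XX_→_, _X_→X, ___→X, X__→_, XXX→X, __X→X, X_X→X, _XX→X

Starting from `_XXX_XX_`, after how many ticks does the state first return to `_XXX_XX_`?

8

XXX_XX__
XX_XX__X
X_XX__XX
_XX__XXX
XX__XXX_
X__XXX_X
__XXX_XX
_XXX_XX_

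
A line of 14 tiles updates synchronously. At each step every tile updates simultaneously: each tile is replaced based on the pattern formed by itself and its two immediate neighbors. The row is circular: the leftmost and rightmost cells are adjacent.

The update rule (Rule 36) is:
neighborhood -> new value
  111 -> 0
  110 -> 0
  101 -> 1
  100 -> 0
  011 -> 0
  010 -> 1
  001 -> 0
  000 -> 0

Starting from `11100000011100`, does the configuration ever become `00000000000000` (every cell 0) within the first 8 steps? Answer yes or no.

yes

00000000000000
all cells are 0 at step 1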